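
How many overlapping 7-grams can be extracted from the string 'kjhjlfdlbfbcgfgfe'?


String 'kjhjlfdlbfbcgfgfe' has length L = 17.
Number of overlapping n-grams = L - n + 1
Substituting: 17 - 7 + 1 = 11

11


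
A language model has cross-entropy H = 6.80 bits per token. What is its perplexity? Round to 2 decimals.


Perplexity formula: PP = 2^H
H = 6.80
PP = 2^6.80
Decompose: 2^6.80 = 2^6 * 2^0.80
2^6 = 64, 2^0.80 ~ 1.7411011
PP ~ 64 * 1.7411011 = 111.4304704
Rounded to 2 decimals: 111.43

111.43


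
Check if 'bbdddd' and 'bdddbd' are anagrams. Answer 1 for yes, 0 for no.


Sort characters of 'bbdddd': 'bbdddd'
Sort characters of 'bdddbd': 'bbdddd'
Sorted forms match -> they ARE anagrams
Result: 1

1


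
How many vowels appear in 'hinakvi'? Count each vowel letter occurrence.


Scanning each character of 'hinakvi':
  Position 1: 'h' -> consonant (running count: 0)
  Position 2: 'i' -> vowel (running count: 1)
  Position 3: 'n' -> consonant (running count: 1)
  Position 4: 'a' -> vowel (running count: 2)
  Position 5: 'k' -> consonant (running count: 2)
  Position 6: 'v' -> consonant (running count: 2)
  Position 7: 'i' -> vowel (running count: 3)
Total vowels: 3

3


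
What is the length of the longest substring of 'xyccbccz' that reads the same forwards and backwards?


Scanning 'xyccbccz' for palindromic substrings.
Substring at positions 2-6: 'ccbcc'.
Check: reverse('ccbcc') = 'ccbcc' -> palindrome confirmed.
Neighbouring characters ('y' / 'z') break symmetry, so it cannot extend further.
No longer palindromic substring exists; longest length = 5

5


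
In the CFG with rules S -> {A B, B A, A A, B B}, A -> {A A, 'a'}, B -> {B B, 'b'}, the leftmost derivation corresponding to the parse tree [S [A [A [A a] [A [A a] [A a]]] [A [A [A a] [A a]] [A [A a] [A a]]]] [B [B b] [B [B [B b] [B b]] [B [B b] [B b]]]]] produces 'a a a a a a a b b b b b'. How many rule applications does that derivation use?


Every bracketed nonterminal node [X ...] in the tree is produced by exactly one rule application.
Reading the tree off as a leftmost derivation:
  Step 1: S  =>  A B   (applied S -> A B)
  Step 2: A B  =>  A A B   (applied A -> A A)
  Step 3: A A B  =>  A A A B   (applied A -> A A)
  Step 4: A A A B  =>  a A A B   (applied A -> a)
  Step 5: a A A B  =>  a A A A B   (applied A -> A A)
  Step 6: a A A A B  =>  a a A A B   (applied A -> a)
  Step 7: a a A A B  =>  a a a A B   (applied A -> a)
  Step 8: a a a A B  =>  a a a A A B   (applied A -> A A)
  Step 9: a a a A A B  =>  a a a A A A B   (applied A -> A A)
  Step 10: a a a A A A B  =>  a a a a A A B   (applied A -> a)
  Step 11: a a a a A A B  =>  a a a a a A B   (applied A -> a)
  Step 12: a a a a a A B  =>  a a a a a A A B   (applied A -> A A)
  Step 13: a a a a a A A B  =>  a a a a a a A B   (applied A -> a)
  Step 14: a a a a a a A B  =>  a a a a a a a B   (applied A -> a)
  Step 15: a a a a a a a B  =>  a a a a a a a B B   (applied B -> B B)
  Step 16: a a a a a a a B B  =>  a a a a a a a b B   (applied B -> b)
  Step 17: a a a a a a a b B  =>  a a a a a a a b B B   (applied B -> B B)
  Step 18: a a a a a a a b B B  =>  a a a a a a a b B B B   (applied B -> B B)
  Step 19: a a a a a a a b B B B  =>  a a a a a a a b b B B   (applied B -> b)
  Step 20: a a a a a a a b b B B  =>  a a a a a a a b b b B   (applied B -> b)
  Step 21: a a a a a a a b b b B  =>  a a a a a a a b b b B B   (applied B -> B B)
  Step 22: a a a a a a a b b b B B  =>  a a a a a a a b b b b B   (applied B -> b)
  Step 23: a a a a a a a b b b b B  =>  a a a a a a a b b b b b   (applied B -> b)
Final yield: a a a a a a a b b b b b
Total rewrite steps: 23

23


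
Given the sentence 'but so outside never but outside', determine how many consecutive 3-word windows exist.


Word trigrams from [6] words:
  Trigram 1: (but so outside)
  Trigram 2: (so outside never)
  Trigram 3: (outside never but)
  Trigram 4: (never but outside)
Total word trigrams: 6 - 2 = 4

4


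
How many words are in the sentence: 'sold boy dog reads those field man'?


Counting words by splitting on spaces:
  Word 1: 'sold'
  Word 2: 'boy'
  Word 3: 'dog'
  Word 4: 'reads'
  Word 5: 'those'
  Word 6: 'field'
  Word 7: 'man'
Total words: 7

7


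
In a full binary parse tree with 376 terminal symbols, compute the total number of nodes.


Leaf nodes (terminals): 376
Internal nodes = n - 1 = 376 - 1 = 375
Total = leaves + internal = 376 + 375 = 751

751


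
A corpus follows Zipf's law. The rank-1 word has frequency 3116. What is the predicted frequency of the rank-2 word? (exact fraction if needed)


Zipf's law: freq(rank) = f1 / rank
f1 = 3116, rank = 2
freq = 3116 / 2
= 1558

1558


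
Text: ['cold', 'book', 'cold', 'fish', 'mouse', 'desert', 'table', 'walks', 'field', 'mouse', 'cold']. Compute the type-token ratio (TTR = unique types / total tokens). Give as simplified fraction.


Tokens: 11
Unique types: ('book', 'cold', 'desert', 'field', 'fish', 'mouse', 'table', 'walks') = 8
TTR = 8/11
Already in lowest terms.

8/11


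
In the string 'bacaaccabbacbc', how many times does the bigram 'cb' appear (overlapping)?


Scanning 'bacaaccabbacbc' for bigram 'cb':
  Position 0: 'ba' -> no
  Position 1: 'ac' -> no
  Position 2: 'ca' -> no
  Position 3: 'aa' -> no
  Position 4: 'ac' -> no
  Position 5: 'cc' -> no
  Position 6: 'ca' -> no
  Position 7: 'ab' -> no
  Position 8: 'bb' -> no
  Position 9: 'ba' -> no
  Position 10: 'ac' -> no
  Position 11: 'cb' -> MATCH
  Position 12: 'bc' -> no
Total matches: 1

1


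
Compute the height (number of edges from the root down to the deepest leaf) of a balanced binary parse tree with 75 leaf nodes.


In a balanced binary tree with n leaves the deepest leaf is ceil(log2(n)) edges below the root.
log2(75) = 6.2288
ceil(6.2288) = 7
height (edges) = 7

7


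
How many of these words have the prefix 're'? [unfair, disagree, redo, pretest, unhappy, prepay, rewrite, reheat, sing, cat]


Checking each word for prefix 're':
  'unfair' -> no (count: 0)
  'disagree' -> no (count: 0)
  'redo' -> YES, starts with 're' (count: 1)
  'pretest' -> no (count: 1)
  'unhappy' -> no (count: 1)
  'prepay' -> no (count: 1)
  'rewrite' -> YES, starts with 're' (count: 2)
  'reheat' -> YES, starts with 're' (count: 3)
  'sing' -> no (count: 3)
  'cat' -> no (count: 3)
Total with prefix 're': 3

3


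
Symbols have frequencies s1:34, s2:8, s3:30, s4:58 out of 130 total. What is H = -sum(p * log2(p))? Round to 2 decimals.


Computing entropy H = -sum(p_i * log2(p_i)):
  s1: p = 34/130 = 0.2615, -p*log2(p) = 0.5061
  s2: p = 8/130 = 0.0615, -p*log2(p) = 0.2475
  s3: p = 30/130 = 0.2308, -p*log2(p) = 0.4882
  s4: p = 58/130 = 0.4462, -p*log2(p) = 0.5195
H = sum of terms = 1.7613
Rounded to 2 decimals: 1.76

1.76


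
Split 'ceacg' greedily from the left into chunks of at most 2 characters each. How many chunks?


'ceacg' has 5 characters.
Chunking with max size 2:
  Chunk 1: 'ce' (positions 0-1)
  Chunk 2: 'ac' (positions 2-3)
  Chunk 3: 'g' (positions 4-4)
Total chunks: ceil(5 / 2) = 3

3


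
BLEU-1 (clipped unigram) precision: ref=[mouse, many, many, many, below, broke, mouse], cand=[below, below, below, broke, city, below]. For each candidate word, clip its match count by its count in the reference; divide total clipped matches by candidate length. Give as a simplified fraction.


Reference word counts: {'below': 1, 'broke': 1, 'many': 3, 'mouse': 2}
Checking each candidate word (with clipping):
  'below' -> in reference (ref count 1, used 1/1) -> match (matches: 1)
  'below' -> ref count 1 already used up (1/1) -> clipped, no match (matches: 1)
  'below' -> ref count 1 already used up (1/1) -> clipped, no match (matches: 1)
  'broke' -> in reference (ref count 1, used 1/1) -> match (matches: 2)
  'city' -> not in reference -> no match (matches: 2)
  'below' -> ref count 1 already used up (1/1) -> clipped, no match (matches: 2)
Clipped matches: 2, Candidate length: 6
Precision = 2/6 = 1/3

1/3


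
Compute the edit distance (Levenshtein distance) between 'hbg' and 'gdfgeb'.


Building DP table for s1='hbg' (len 3) and s2='gdfgeb' (len 6):
       g  d  f  g  e  b
    0  1  2  3  4  5  6
  h 1  1  2  3  4  5  6
  b 2  2  2  3  4  5  5
  g 3  2  3  3  3  4  5
Edit distance = dp[3][6] = 5

5


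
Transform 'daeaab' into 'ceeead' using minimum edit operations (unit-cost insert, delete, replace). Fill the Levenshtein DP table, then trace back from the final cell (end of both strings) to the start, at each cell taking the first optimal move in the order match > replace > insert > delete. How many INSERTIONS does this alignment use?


Edit distance = 4. Backtracking from cell (6, 6) with preference match > replace > insert > delete,
then listing the resulting alignment 'daeaab' -> 'ceeead' left to right:
  Step 1: replace d->c
  Step 2: replace a->e
  Step 3: keep 'e'
  Step 4: replace a->e
  Step 5: keep 'a'
  Step 6: replace b->d
Total insertions: 0

0


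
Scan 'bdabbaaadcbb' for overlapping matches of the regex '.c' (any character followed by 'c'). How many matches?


Pattern: .c means any character followed by 'c'.
Scanning 'bdabbaaadcbb' position-by-position:
  Pos 0: window 'bd' -> no
  Pos 1: window 'da' -> no
  Pos 2: window 'ab' -> no
  Pos 3: window 'bb' -> no
  Pos 4: window 'ba' -> no
  Pos 5: window 'aa' -> no
  Pos 6: window 'aa' -> no
  Pos 7: window 'ad' -> no
  Pos 8: window 'dc' -> MATCH
  Pos 9: window 'cb' -> no
  Pos 10: window 'bb' -> no
  Pos 11: window 'b' -> no
Total matches: 1

1


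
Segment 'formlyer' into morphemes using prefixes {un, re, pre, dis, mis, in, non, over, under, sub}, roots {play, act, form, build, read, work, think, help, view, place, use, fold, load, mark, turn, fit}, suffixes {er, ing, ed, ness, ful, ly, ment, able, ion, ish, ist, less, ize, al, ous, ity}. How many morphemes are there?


Segmenting 'formlyer' against the inventory:
  'form' -> root (morpheme 1)
  'ly' -> suffix (morpheme 2)
  'er' -> suffix (morpheme 3)
Total morphemes: 3

3


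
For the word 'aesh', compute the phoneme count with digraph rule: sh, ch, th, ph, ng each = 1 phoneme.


Parsing 'aesh' greedily, digraphs first:
  'a' -> vowel phoneme (phonemes so far: 1)
  'e' -> vowel phoneme (phonemes so far: 2)
  'sh' -> digraph (1 consonant phoneme) (phonemes so far: 3)
Total phonemes: 3

3


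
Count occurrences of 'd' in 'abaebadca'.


Scanning 'abaebadca' for 'd':
  Position 6: 'd' -> MATCH (count: 1)
Total occurrences of 'd': 1

1


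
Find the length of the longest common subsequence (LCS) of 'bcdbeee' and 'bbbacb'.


DP table for LCS of 'bcdbeee' and 'bbbacb':
       b  b  b  a  c  b
    0  0  0  0  0  0  0
  b 0  1  1  1  1  1  1
  c 0  1  1  1  1  2  2
  d 0  1  1  1  1  2  2
  b 0  1  2  2  2  2  3
  e 0  1  2  2  2  2  3
  e 0  1  2  2  2  2  3
  e 0  1  2  2  2  2  3
LCS: 'bcb'
LCS length = 3

3


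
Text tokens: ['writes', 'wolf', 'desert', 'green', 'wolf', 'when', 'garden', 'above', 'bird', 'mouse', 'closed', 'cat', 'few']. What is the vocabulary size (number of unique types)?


Listing all tokens and tracking unique types:
  Token 1: 'writes' -> NEW (unique so far: 1)
  Token 2: 'wolf' -> NEW (unique so far: 2)
  Token 3: 'desert' -> NEW (unique so far: 3)
  Token 4: 'green' -> NEW (unique so far: 4)
  Token 5: 'wolf' -> duplicate (unique so far: 4)
  Token 6: 'when' -> NEW (unique so far: 5)
  Token 7: 'garden' -> NEW (unique so far: 6)
  Token 8: 'above' -> NEW (unique so far: 7)
  Token 9: 'bird' -> NEW (unique so far: 8)
  Token 10: 'mouse' -> NEW (unique so far: 9)
  Token 11: 'closed' -> NEW (unique so far: 10)
  Token 12: 'cat' -> NEW (unique so far: 11)
  Token 13: 'few' -> NEW (unique so far: 12)
Unique types: ('above', 'bird', 'cat', 'closed', 'desert', 'few', 'garden', 'green', 'mouse', 'when', 'wolf', 'writes')
Vocabulary size: 12

12


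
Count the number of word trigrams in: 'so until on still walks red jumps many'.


Word trigrams from [8] words:
  Trigram 1: (so until on)
  Trigram 2: (until on still)
  Trigram 3: (on still walks)
  Trigram 4: (still walks red)
  Trigram 5: (walks red jumps)
  Trigram 6: (red jumps many)
Total word trigrams: 8 - 2 = 6

6


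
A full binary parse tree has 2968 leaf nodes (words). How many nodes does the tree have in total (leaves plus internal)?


Leaf nodes (terminals): 2968
Internal nodes = n - 1 = 2968 - 1 = 2967
Total = leaves + internal = 2968 + 2967 = 5935

5935


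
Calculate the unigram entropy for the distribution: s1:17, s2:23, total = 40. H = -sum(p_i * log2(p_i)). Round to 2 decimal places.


Computing entropy H = -sum(p_i * log2(p_i)):
  s1: p = 17/40 = 0.4250, -p*log2(p) = 0.5246
  s2: p = 23/40 = 0.5750, -p*log2(p) = 0.4591
H = sum of terms = 0.9837
Rounded to 2 decimals: 0.98

0.98


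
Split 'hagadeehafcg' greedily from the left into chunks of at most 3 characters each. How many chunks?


'hagadeehafcg' has 12 characters.
Chunking with max size 3:
  Chunk 1: 'hag' (positions 0-2)
  Chunk 2: 'ade' (positions 3-5)
  Chunk 3: 'eha' (positions 6-8)
  Chunk 4: 'fcg' (positions 9-11)
Total chunks: ceil(12 / 3) = 4

4


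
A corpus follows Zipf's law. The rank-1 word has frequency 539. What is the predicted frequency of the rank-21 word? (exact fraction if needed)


Zipf's law: freq(rank) = f1 / rank
f1 = 539, rank = 21
freq = 539 / 21
GCD(539, 21) = 7
Simplified: 77/3

77/3


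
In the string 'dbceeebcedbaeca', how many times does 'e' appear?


Scanning 'dbceeebcedbaeca' for 'e':
  Position 3: 'e' -> MATCH (count: 1)
  Position 4: 'e' -> MATCH (count: 2)
  Position 5: 'e' -> MATCH (count: 3)
  Position 8: 'e' -> MATCH (count: 4)
  Position 12: 'e' -> MATCH (count: 5)
Total occurrences of 'e': 5

5


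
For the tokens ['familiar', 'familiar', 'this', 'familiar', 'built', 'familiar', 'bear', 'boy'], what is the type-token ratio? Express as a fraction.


Tokens: 8
Unique types: ('bear', 'boy', 'built', 'familiar', 'this') = 5
TTR = 5/8
Already in lowest terms.

5/8


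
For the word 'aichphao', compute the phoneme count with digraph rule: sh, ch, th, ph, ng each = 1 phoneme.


Parsing 'aichphao' greedily, digraphs first:
  'a' -> vowel phoneme (phonemes so far: 1)
  'i' -> vowel phoneme (phonemes so far: 2)
  'ch' -> digraph (1 consonant phoneme) (phonemes so far: 3)
  'ph' -> digraph (1 consonant phoneme) (phonemes so far: 4)
  'a' -> vowel phoneme (phonemes so far: 5)
  'o' -> vowel phoneme (phonemes so far: 6)
Total phonemes: 6

6


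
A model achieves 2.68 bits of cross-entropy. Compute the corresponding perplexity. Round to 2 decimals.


Perplexity formula: PP = 2^H
H = 2.68
PP = 2^2.68
Decompose: 2^2.68 = 2^2 * 2^0.68
2^2 = 4, 2^0.68 ~ 1.6021398
PP ~ 4 * 1.6021398 = 6.4085592
Rounded to 2 decimals: 6.41

6.41


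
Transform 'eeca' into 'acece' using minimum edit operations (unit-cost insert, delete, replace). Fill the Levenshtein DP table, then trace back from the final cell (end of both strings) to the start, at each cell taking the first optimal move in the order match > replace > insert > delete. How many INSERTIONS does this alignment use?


Edit distance = 3. Backtracking from cell (4, 5) with preference match > replace > insert > delete,
then listing the resulting alignment 'eeca' -> 'acece' left to right:
  Step 1: insert 'a' [insertion #1]
  Step 2: replace e->c
  Step 3: keep 'e'
  Step 4: keep 'c'
  Step 5: replace a->e
Total insertions: 1

1


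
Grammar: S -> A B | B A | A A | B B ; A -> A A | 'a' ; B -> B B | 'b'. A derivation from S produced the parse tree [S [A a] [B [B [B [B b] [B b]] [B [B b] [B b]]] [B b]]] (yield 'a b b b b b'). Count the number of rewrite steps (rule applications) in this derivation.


Every bracketed nonterminal node [X ...] in the tree is produced by exactly one rule application.
Reading the tree off as a leftmost derivation:
  Step 1: S  =>  A B   (applied S -> A B)
  Step 2: A B  =>  a B   (applied A -> a)
  Step 3: a B  =>  a B B   (applied B -> B B)
  Step 4: a B B  =>  a B B B   (applied B -> B B)
  Step 5: a B B B  =>  a B B B B   (applied B -> B B)
  Step 6: a B B B B  =>  a b B B B   (applied B -> b)
  Step 7: a b B B B  =>  a b b B B   (applied B -> b)
  Step 8: a b b B B  =>  a b b B B B   (applied B -> B B)
  Step 9: a b b B B B  =>  a b b b B B   (applied B -> b)
  Step 10: a b b b B B  =>  a b b b b B   (applied B -> b)
  Step 11: a b b b b B  =>  a b b b b b   (applied B -> b)
Final yield: a b b b b b
Total rewrite steps: 11

11


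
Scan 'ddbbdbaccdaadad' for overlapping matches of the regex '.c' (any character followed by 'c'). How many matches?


Pattern: .c means any character followed by 'c'.
Scanning 'ddbbdbaccdaadad' position-by-position:
  Pos 0: window 'dd' -> no
  Pos 1: window 'db' -> no
  Pos 2: window 'bb' -> no
  Pos 3: window 'bd' -> no
  Pos 4: window 'db' -> no
  Pos 5: window 'ba' -> no
  Pos 6: window 'ac' -> MATCH
  Pos 7: window 'cc' -> MATCH
  Pos 8: window 'cd' -> no
  Pos 9: window 'da' -> no
  Pos 10: window 'aa' -> no
  Pos 11: window 'ad' -> no
  Pos 12: window 'da' -> no
  Pos 13: window 'ad' -> no
  Pos 14: window 'd' -> no
Total matches: 2

2


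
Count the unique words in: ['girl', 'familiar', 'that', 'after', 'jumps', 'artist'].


Listing all tokens and tracking unique types:
  Token 1: 'girl' -> NEW (unique so far: 1)
  Token 2: 'familiar' -> NEW (unique so far: 2)
  Token 3: 'that' -> NEW (unique so far: 3)
  Token 4: 'after' -> NEW (unique so far: 4)
  Token 5: 'jumps' -> NEW (unique so far: 5)
  Token 6: 'artist' -> NEW (unique so far: 6)
Unique types: ('after', 'artist', 'familiar', 'girl', 'jumps', 'that')
Vocabulary size: 6

6


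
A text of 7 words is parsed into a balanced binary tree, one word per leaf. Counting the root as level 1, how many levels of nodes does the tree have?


In a balanced binary tree with n leaves the deepest leaf is ceil(log2(n)) edges below the root,
so counting node levels inclusive of root and leaves gives ceil(log2(n)) + 1 levels.
log2(7) = 2.8074
ceil(2.8074) = 3
levels = 3 + 1 = 4

4


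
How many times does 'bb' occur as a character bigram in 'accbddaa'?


Scanning 'accbddaa' for bigram 'bb':
  Position 0: 'ac' -> no
  Position 1: 'cc' -> no
  Position 2: 'cb' -> no
  Position 3: 'bd' -> no
  Position 4: 'dd' -> no
  Position 5: 'da' -> no
  Position 6: 'aa' -> no
Total matches: 0

0


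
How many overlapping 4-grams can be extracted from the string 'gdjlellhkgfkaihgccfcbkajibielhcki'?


String 'gdjlellhkgfkaihgccfcbkajibielhcki' has length L = 33.
Number of overlapping n-grams = L - n + 1
Substituting: 33 - 4 + 1 = 30

30


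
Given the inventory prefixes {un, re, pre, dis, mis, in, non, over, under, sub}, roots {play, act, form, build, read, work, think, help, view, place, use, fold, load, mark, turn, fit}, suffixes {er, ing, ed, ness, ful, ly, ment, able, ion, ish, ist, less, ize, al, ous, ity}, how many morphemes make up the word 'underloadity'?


Segmenting 'underloadity' against the inventory:
  'under' -> prefix (morpheme 1)
  'load' -> root (morpheme 2)
  'ity' -> suffix (morpheme 3)
Total morphemes: 3

3


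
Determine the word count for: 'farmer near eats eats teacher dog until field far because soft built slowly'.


Counting words by splitting on spaces:
  Word 1: 'farmer'
  Word 2: 'near'
  Word 3: 'eats'
  Word 4: 'eats'
  Word 5: 'teacher'
  Word 6: 'dog'
  Word 7: 'until'
  Word 8: 'field'
  Word 9: 'far'
  Word 10: 'because'
  Word 11: 'soft'
  Word 12: 'built'
  Word 13: 'slowly'
Total words: 13

13


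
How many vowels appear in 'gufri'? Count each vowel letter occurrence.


Scanning each character of 'gufri':
  Position 1: 'g' -> consonant (running count: 0)
  Position 2: 'u' -> vowel (running count: 1)
  Position 3: 'f' -> consonant (running count: 1)
  Position 4: 'r' -> consonant (running count: 1)
  Position 5: 'i' -> vowel (running count: 2)
Total vowels: 2

2


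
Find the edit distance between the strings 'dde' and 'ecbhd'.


Building DP table for s1='dde' (len 3) and s2='ecbhd' (len 5):
       e  c  b  h  d
    0  1  2  3  4  5
  d 1  1  2  3  4  4
  d 2  2  2  3  4  4
  e 3  2  3  3  4  5
Edit distance = dp[3][5] = 5

5


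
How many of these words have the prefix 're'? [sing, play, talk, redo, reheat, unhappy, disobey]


Checking each word for prefix 're':
  'sing' -> no (count: 0)
  'play' -> no (count: 0)
  'talk' -> no (count: 0)
  'redo' -> YES, starts with 're' (count: 1)
  'reheat' -> YES, starts with 're' (count: 2)
  'unhappy' -> no (count: 2)
  'disobey' -> no (count: 2)
Total with prefix 're': 2

2


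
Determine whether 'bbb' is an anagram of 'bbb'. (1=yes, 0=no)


Sort characters of 'bbb': 'bbb'
Sort characters of 'bbb': 'bbb'
Sorted forms match -> they ARE anagrams
Result: 1

1


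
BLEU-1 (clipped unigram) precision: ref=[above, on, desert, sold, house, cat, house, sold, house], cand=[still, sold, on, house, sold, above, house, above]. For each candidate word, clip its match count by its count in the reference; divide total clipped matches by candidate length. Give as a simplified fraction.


Reference word counts: {'above': 1, 'cat': 1, 'desert': 1, 'house': 3, 'on': 1, 'sold': 2}
Checking each candidate word (with clipping):
  'still' -> not in reference -> no match (matches: 0)
  'sold' -> in reference (ref count 2, used 1/2) -> match (matches: 1)
  'on' -> in reference (ref count 1, used 1/1) -> match (matches: 2)
  'house' -> in reference (ref count 3, used 1/3) -> match (matches: 3)
  'sold' -> in reference (ref count 2, used 2/2) -> match (matches: 4)
  'above' -> in reference (ref count 1, used 1/1) -> match (matches: 5)
  'house' -> in reference (ref count 3, used 2/3) -> match (matches: 6)
  'above' -> ref count 1 already used up (1/1) -> clipped, no match (matches: 6)
Clipped matches: 6, Candidate length: 8
Precision = 6/8 = 3/4

3/4


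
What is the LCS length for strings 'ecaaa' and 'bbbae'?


DP table for LCS of 'ecaaa' and 'bbbae':
       b  b  b  a  e
    0  0  0  0  0  0
  e 0  0  0  0  0  1
  c 0  0  0  0  0  1
  a 0  0  0  0  1  1
  a 0  0  0  0  1  1
  a 0  0  0  0  1  1
LCS: 'e'
LCS length = 1

1


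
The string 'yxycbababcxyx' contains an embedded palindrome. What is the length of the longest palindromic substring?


Scanning 'yxycbababcxyx' for palindromic substrings.
Substring at positions 3-9: 'cbababc'.
Check: reverse('cbababc') = 'cbababc' -> palindrome confirmed.
Neighbouring characters ('y' / 'x') break symmetry, so it cannot extend further.
No longer palindromic substring exists; longest length = 7

7


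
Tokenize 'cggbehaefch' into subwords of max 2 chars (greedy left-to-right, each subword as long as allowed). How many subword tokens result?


'cggbehaefch' has 11 characters.
Chunking with max size 2:
  Chunk 1: 'cg' (positions 0-1)
  Chunk 2: 'gb' (positions 2-3)
  Chunk 3: 'eh' (positions 4-5)
  Chunk 4: 'ae' (positions 6-7)
  Chunk 5: 'fc' (positions 8-9)
  Chunk 6: 'h' (positions 10-10)
Total chunks: ceil(11 / 2) = 6

6


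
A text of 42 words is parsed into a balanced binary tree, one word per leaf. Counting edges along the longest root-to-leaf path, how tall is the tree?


In a balanced binary tree with n leaves the deepest leaf is ceil(log2(n)) edges below the root.
log2(42) = 5.3923
ceil(5.3923) = 6
height (edges) = 6

6


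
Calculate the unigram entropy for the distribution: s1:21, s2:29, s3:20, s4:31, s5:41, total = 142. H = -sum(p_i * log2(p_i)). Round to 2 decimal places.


Computing entropy H = -sum(p_i * log2(p_i)):
  s1: p = 21/142 = 0.1479, -p*log2(p) = 0.4078
  s2: p = 29/142 = 0.2042, -p*log2(p) = 0.4680
  s3: p = 20/142 = 0.1408, -p*log2(p) = 0.3983
  s4: p = 31/142 = 0.2183, -p*log2(p) = 0.4793
  s5: p = 41/142 = 0.2887, -p*log2(p) = 0.5175
H = sum of terms = 2.2709
Rounded to 2 decimals: 2.27

2.27


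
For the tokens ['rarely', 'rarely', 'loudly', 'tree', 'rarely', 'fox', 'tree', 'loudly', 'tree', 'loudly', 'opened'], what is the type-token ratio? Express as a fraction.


Tokens: 11
Unique types: ('fox', 'loudly', 'opened', 'rarely', 'tree') = 5
TTR = 5/11
Already in lowest terms.

5/11


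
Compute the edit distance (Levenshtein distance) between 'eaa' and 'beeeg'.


Building DP table for s1='eaa' (len 3) and s2='beeeg' (len 5):
       b  e  e  e  g
    0  1  2  3  4  5
  e 1  1  1  2  3  4
  a 2  2  2  2  3  4
  a 3  3  3  3  3  4
Edit distance = dp[3][5] = 4

4


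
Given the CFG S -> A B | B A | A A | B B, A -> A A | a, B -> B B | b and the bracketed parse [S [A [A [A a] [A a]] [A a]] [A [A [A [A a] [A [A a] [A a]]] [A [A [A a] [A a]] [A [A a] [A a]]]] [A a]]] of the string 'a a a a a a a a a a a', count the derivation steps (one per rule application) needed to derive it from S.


Every bracketed nonterminal node [X ...] in the tree is produced by exactly one rule application.
Reading the tree off as a leftmost derivation:
  Step 1: S  =>  A A   (applied S -> A A)
  Step 2: A A  =>  A A A   (applied A -> A A)
  Step 3: A A A  =>  A A A A   (applied A -> A A)
  Step 4: A A A A  =>  a A A A   (applied A -> a)
  Step 5: a A A A  =>  a a A A   (applied A -> a)
  Step 6: a a A A  =>  a a a A   (applied A -> a)
  Step 7: a a a A  =>  a a a A A   (applied A -> A A)
  Step 8: a a a A A  =>  a a a A A A   (applied A -> A A)
  Step 9: a a a A A A  =>  a a a A A A A   (applied A -> A A)
  Step 10: a a a A A A A  =>  a a a a A A A   (applied A -> a)
  Step 11: a a a a A A A  =>  a a a a A A A A   (applied A -> A A)
  Step 12: a a a a A A A A  =>  a a a a a A A A   (applied A -> a)
  Step 13: a a a a a A A A  =>  a a a a a a A A   (applied A -> a)
  Step 14: a a a a a a A A  =>  a a a a a a A A A   (applied A -> A A)
  Step 15: a a a a a a A A A  =>  a a a a a a A A A A   (applied A -> A A)
  Step 16: a a a a a a A A A A  =>  a a a a a a a A A A   (applied A -> a)
  Step 17: a a a a a a a A A A  =>  a a a a a a a a A A   (applied A -> a)
  Step 18: a a a a a a a a A A  =>  a a a a a a a a A A A   (applied A -> A A)
  Step 19: a a a a a a a a A A A  =>  a a a a a a a a a A A   (applied A -> a)
  Step 20: a a a a a a a a a A A  =>  a a a a a a a a a a A   (applied A -> a)
  Step 21: a a a a a a a a a a A  =>  a a a a a a a a a a a   (applied A -> a)
Final yield: a a a a a a a a a a a
Total rewrite steps: 21

21


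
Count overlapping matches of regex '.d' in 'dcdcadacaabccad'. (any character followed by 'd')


Pattern: .d means any character followed by 'd'.
Scanning 'dcdcadacaabccad' position-by-position:
  Pos 0: window 'dc' -> no
  Pos 1: window 'cd' -> MATCH
  Pos 2: window 'dc' -> no
  Pos 3: window 'ca' -> no
  Pos 4: window 'ad' -> MATCH
  Pos 5: window 'da' -> no
  Pos 6: window 'ac' -> no
  Pos 7: window 'ca' -> no
  Pos 8: window 'aa' -> no
  Pos 9: window 'ab' -> no
  Pos 10: window 'bc' -> no
  Pos 11: window 'cc' -> no
  Pos 12: window 'ca' -> no
  Pos 13: window 'ad' -> MATCH
  Pos 14: window 'd' -> no
Total matches: 3

3


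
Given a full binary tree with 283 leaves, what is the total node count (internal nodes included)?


Leaf nodes (terminals): 283
Internal nodes = n - 1 = 283 - 1 = 282
Total = leaves + internal = 283 + 282 = 565

565


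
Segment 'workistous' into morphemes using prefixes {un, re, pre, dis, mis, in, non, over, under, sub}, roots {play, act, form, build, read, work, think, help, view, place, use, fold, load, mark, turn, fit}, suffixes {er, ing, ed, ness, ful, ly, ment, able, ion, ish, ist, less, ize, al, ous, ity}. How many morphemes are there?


Segmenting 'workistous' against the inventory:
  'work' -> root (morpheme 1)
  'ist' -> suffix (morpheme 2)
  'ous' -> suffix (morpheme 3)
Total morphemes: 3

3


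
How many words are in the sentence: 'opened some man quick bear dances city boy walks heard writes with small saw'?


Counting words by splitting on spaces:
  Word 1: 'opened'
  Word 2: 'some'
  Word 3: 'man'
  Word 4: 'quick'
  Word 5: 'bear'
  Word 6: 'dances'
  Word 7: 'city'
  Word 8: 'boy'
  Word 9: 'walks'
  Word 10: 'heard'
  Word 11: 'writes'
  Word 12: 'with'
  Word 13: 'small'
  Word 14: 'saw'
Total words: 14

14


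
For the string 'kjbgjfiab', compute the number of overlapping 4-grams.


String 'kjbgjfiab' has length L = 9.
Number of overlapping n-grams = L - n + 1
Substituting: 9 - 4 + 1 = 6

6


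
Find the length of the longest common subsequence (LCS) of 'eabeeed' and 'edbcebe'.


DP table for LCS of 'eabeeed' and 'edbcebe':
       e  d  b  c  e  b  e
    0  0  0  0  0  0  0  0
  e 0  1  1  1  1  1  1  1
  a 0  1  1  1  1  1  1  1
  b 0  1  1  2  2  2  2  2
  e 0  1  1  2  2  3  3  3
  e 0  1  1  2  2  3  3  4
  e 0  1  1  2  2  3  3  4
  d 0  1  2  2  2  3  3  4
LCS: 'ebee'
LCS length = 4

4


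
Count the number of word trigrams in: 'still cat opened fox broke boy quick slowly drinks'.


Word trigrams from [9] words:
  Trigram 1: (still cat opened)
  Trigram 2: (cat opened fox)
  Trigram 3: (opened fox broke)
  Trigram 4: (fox broke boy)
  Trigram 5: (broke boy quick)
  Trigram 6: (boy quick slowly)
  Trigram 7: (quick slowly drinks)
Total word trigrams: 9 - 2 = 7

7


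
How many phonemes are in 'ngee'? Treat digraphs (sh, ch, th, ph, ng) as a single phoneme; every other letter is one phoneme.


Parsing 'ngee' greedily, digraphs first:
  'ng' -> digraph (1 consonant phoneme) (phonemes so far: 1)
  'e' -> vowel phoneme (phonemes so far: 2)
  'e' -> vowel phoneme (phonemes so far: 3)
Total phonemes: 3

3


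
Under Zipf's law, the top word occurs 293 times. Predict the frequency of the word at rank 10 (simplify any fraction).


Zipf's law: freq(rank) = f1 / rank
f1 = 293, rank = 10
freq = 293 / 10
GCD(293, 10) = 1
Simplified: 293/10

293/10


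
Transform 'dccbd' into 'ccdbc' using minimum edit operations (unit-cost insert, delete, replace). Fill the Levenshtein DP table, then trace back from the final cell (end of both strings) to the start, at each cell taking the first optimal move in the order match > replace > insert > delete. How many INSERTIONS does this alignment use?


Edit distance = 3. Backtracking from cell (5, 5) with preference match > replace > insert > delete,
then listing the resulting alignment 'dccbd' -> 'ccdbc' left to right:
  Step 1: replace d->c
  Step 2: keep 'c'
  Step 3: replace c->d
  Step 4: keep 'b'
  Step 5: replace d->c
Total insertions: 0

0


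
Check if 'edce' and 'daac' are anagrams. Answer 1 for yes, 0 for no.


Sort characters of 'edce': 'cdee'
Sort characters of 'daac': 'aacd'
Sorted forms differ -> they are NOT anagrams
Result: 0

0


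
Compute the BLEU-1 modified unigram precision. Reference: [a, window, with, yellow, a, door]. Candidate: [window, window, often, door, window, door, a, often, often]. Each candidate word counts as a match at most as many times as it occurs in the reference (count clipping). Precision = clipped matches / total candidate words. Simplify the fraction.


Reference word counts: {'a': 2, 'door': 1, 'window': 1, 'with': 1, 'yellow': 1}
Checking each candidate word (with clipping):
  'window' -> in reference (ref count 1, used 1/1) -> match (matches: 1)
  'window' -> ref count 1 already used up (1/1) -> clipped, no match (matches: 1)
  'often' -> not in reference -> no match (matches: 1)
  'door' -> in reference (ref count 1, used 1/1) -> match (matches: 2)
  'window' -> ref count 1 already used up (1/1) -> clipped, no match (matches: 2)
  'door' -> ref count 1 already used up (1/1) -> clipped, no match (matches: 2)
  'a' -> in reference (ref count 2, used 1/2) -> match (matches: 3)
  'often' -> not in reference -> no match (matches: 3)
  'often' -> not in reference -> no match (matches: 3)
Clipped matches: 3, Candidate length: 9
Precision = 3/9 = 1/3

1/3


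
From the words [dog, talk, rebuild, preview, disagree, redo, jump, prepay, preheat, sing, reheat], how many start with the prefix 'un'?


Checking each word for prefix 'un':
  'dog' -> no (count: 0)
  'talk' -> no (count: 0)
  'rebuild' -> no (count: 0)
  'preview' -> no (count: 0)
  'disagree' -> no (count: 0)
  'redo' -> no (count: 0)
  'jump' -> no (count: 0)
  'prepay' -> no (count: 0)
  'preheat' -> no (count: 0)
  'sing' -> no (count: 0)
  'reheat' -> no (count: 0)
Total with prefix 'un': 0

0


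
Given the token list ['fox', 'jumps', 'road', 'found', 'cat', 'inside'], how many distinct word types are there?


Listing all tokens and tracking unique types:
  Token 1: 'fox' -> NEW (unique so far: 1)
  Token 2: 'jumps' -> NEW (unique so far: 2)
  Token 3: 'road' -> NEW (unique so far: 3)
  Token 4: 'found' -> NEW (unique so far: 4)
  Token 5: 'cat' -> NEW (unique so far: 5)
  Token 6: 'inside' -> NEW (unique so far: 6)
Unique types: ('cat', 'found', 'fox', 'inside', 'jumps', 'road')
Vocabulary size: 6

6


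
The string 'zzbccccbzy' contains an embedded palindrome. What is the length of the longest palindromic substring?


Scanning 'zzbccccbzy' for palindromic substrings.
Substring at positions 1-8: 'zbccccbz'.
Check: reverse('zbccccbz') = 'zbccccbz' -> palindrome confirmed.
Neighbouring characters ('z' / 'y') break symmetry, so it cannot extend further.
No longer palindromic substring exists; longest length = 8

8


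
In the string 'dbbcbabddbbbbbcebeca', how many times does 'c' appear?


Scanning 'dbbcbabddbbbbbcebeca' for 'c':
  Position 3: 'c' -> MATCH (count: 1)
  Position 14: 'c' -> MATCH (count: 2)
  Position 18: 'c' -> MATCH (count: 3)
Total occurrences of 'c': 3

3


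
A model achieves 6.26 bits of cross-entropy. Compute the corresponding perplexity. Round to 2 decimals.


Perplexity formula: PP = 2^H
H = 6.26
PP = 2^6.26
Decompose: 2^6.26 = 2^6 * 2^0.26
2^6 = 64, 2^0.26 ~ 1.1974787
PP ~ 64 * 1.1974787 = 76.6386368
Rounded to 2 decimals: 76.64

76.64


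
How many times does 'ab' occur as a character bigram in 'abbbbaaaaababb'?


Scanning 'abbbbaaaaababb' for bigram 'ab':
  Position 0: 'ab' -> MATCH
  Position 1: 'bb' -> no
  Position 2: 'bb' -> no
  Position 3: 'bb' -> no
  Position 4: 'ba' -> no
  Position 5: 'aa' -> no
  Position 6: 'aa' -> no
  Position 7: 'aa' -> no
  Position 8: 'aa' -> no
  Position 9: 'ab' -> MATCH
  Position 10: 'ba' -> no
  Position 11: 'ab' -> MATCH
  Position 12: 'bb' -> no
Total matches: 3

3


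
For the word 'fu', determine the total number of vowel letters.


Scanning each character of 'fu':
  Position 1: 'f' -> consonant (running count: 0)
  Position 2: 'u' -> vowel (running count: 1)
Total vowels: 1

1


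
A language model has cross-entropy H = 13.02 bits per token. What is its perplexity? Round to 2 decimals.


Perplexity formula: PP = 2^H
H = 13.02
PP = 2^13.02
Decompose: 2^13.02 = 2^13 * 2^0.02
2^13 = 8192, 2^0.02 ~ 1.0139595
PP ~ 8192 * 1.0139595 = 8306.3562240
Rounded to 2 decimals: 8306.36

8306.36


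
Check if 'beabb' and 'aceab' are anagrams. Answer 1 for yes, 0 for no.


Sort characters of 'beabb': 'abbbe'
Sort characters of 'aceab': 'aabce'
Sorted forms differ -> they are NOT anagrams
Result: 0

0


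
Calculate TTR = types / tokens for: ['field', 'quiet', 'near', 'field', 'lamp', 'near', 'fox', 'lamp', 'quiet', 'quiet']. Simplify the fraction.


Tokens: 10
Unique types: ('field', 'fox', 'lamp', 'near', 'quiet') = 5
TTR = 5/10
Simplify: divide both by 5 -> 1/2
TTR = 1/2

1/2


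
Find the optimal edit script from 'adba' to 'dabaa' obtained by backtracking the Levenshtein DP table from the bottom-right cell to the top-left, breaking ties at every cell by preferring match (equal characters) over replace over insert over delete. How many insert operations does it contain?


Edit distance = 3. Backtracking from cell (4, 5) with preference match > replace > insert > delete,
then listing the resulting alignment 'adba' -> 'dabaa' left to right:
  Step 1: insert 'd' [insertion #1]
  Step 2: keep 'a'
  Step 3: replace d->b
  Step 4: replace b->a
  Step 5: keep 'a'
Total insertions: 1

1


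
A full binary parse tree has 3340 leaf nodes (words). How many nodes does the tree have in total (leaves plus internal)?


Leaf nodes (terminals): 3340
Internal nodes = n - 1 = 3340 - 1 = 3339
Total = leaves + internal = 3340 + 3339 = 6679

6679


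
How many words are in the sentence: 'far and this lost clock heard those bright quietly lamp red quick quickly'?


Counting words by splitting on spaces:
  Word 1: 'far'
  Word 2: 'and'
  Word 3: 'this'
  Word 4: 'lost'
  Word 5: 'clock'
  Word 6: 'heard'
  Word 7: 'those'
  Word 8: 'bright'
  Word 9: 'quietly'
  Word 10: 'lamp'
  Word 11: 'red'
  Word 12: 'quick'
  Word 13: 'quickly'
Total words: 13

13


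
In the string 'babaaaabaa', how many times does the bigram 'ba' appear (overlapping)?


Scanning 'babaaaabaa' for bigram 'ba':
  Position 0: 'ba' -> MATCH
  Position 1: 'ab' -> no
  Position 2: 'ba' -> MATCH
  Position 3: 'aa' -> no
  Position 4: 'aa' -> no
  Position 5: 'aa' -> no
  Position 6: 'ab' -> no
  Position 7: 'ba' -> MATCH
  Position 8: 'aa' -> no
Total matches: 3

3


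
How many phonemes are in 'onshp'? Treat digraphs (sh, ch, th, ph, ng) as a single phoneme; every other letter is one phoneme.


Parsing 'onshp' greedily, digraphs first:
  'o' -> vowel phoneme (phonemes so far: 1)
  'n' -> consonant phoneme (phonemes so far: 2)
  'sh' -> digraph (1 consonant phoneme) (phonemes so far: 3)
  'p' -> consonant phoneme (phonemes so far: 4)
Total phonemes: 4

4


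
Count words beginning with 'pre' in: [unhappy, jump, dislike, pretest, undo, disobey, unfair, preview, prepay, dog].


Checking each word for prefix 'pre':
  'unhappy' -> no (count: 0)
  'jump' -> no (count: 0)
  'dislike' -> no (count: 0)
  'pretest' -> YES, starts with 'pre' (count: 1)
  'undo' -> no (count: 1)
  'disobey' -> no (count: 1)
  'unfair' -> no (count: 1)
  'preview' -> YES, starts with 'pre' (count: 2)
  'prepay' -> YES, starts with 'pre' (count: 3)
  'dog' -> no (count: 3)
Total with prefix 'pre': 3

3


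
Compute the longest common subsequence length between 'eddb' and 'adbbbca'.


DP table for LCS of 'eddb' and 'adbbbca':
       a  d  b  b  b  c  a
    0  0  0  0  0  0  0  0
  e 0  0  0  0  0  0  0  0
  d 0  0  1  1  1  1  1  1
  d 0  0  1  1  1  1  1  1
  b 0  0  1  2  2  2  2  2
LCS: 'db'
LCS length = 2

2


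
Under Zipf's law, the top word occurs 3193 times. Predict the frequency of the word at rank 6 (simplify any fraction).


Zipf's law: freq(rank) = f1 / rank
f1 = 3193, rank = 6
freq = 3193 / 6
GCD(3193, 6) = 1
Simplified: 3193/6

3193/6


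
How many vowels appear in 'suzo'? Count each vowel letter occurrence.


Scanning each character of 'suzo':
  Position 1: 's' -> consonant (running count: 0)
  Position 2: 'u' -> vowel (running count: 1)
  Position 3: 'z' -> consonant (running count: 1)
  Position 4: 'o' -> vowel (running count: 2)
Total vowels: 2

2


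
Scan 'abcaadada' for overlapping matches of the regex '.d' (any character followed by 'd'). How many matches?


Pattern: .d means any character followed by 'd'.
Scanning 'abcaadada' position-by-position:
  Pos 0: window 'ab' -> no
  Pos 1: window 'bc' -> no
  Pos 2: window 'ca' -> no
  Pos 3: window 'aa' -> no
  Pos 4: window 'ad' -> MATCH
  Pos 5: window 'da' -> no
  Pos 6: window 'ad' -> MATCH
  Pos 7: window 'da' -> no
  Pos 8: window 'a' -> no
Total matches: 2

2


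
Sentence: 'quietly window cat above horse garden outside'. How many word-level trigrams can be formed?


Word trigrams from [7] words:
  Trigram 1: (quietly window cat)
  Trigram 2: (window cat above)
  Trigram 3: (cat above horse)
  Trigram 4: (above horse garden)
  Trigram 5: (horse garden outside)
Total word trigrams: 7 - 2 = 5

5


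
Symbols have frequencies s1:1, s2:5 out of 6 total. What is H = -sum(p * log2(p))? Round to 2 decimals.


Computing entropy H = -sum(p_i * log2(p_i)):
  s1: p = 1/6 = 0.1667, -p*log2(p) = 0.4308
  s2: p = 5/6 = 0.8333, -p*log2(p) = 0.2192
H = sum of terms = 0.6500
Rounded to 2 decimals: 0.65

0.65


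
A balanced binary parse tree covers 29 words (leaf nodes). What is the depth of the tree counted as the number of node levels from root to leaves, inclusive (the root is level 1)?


In a balanced binary tree with n leaves the deepest leaf is ceil(log2(n)) edges below the root,
so counting node levels inclusive of root and leaves gives ceil(log2(n)) + 1 levels.
log2(29) = 4.8580
ceil(4.8580) = 5
levels = 5 + 1 = 6

6
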